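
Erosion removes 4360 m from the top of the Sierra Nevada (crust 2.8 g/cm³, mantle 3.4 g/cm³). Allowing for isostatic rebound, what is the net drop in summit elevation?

Rebound u = e ρ_c/ρ_m = 4360 m × 2.8/3.4 = 3591 m.
Net surface drop = e − u = 4360 m − 3591 m = e (ρ_m − ρ_c)/ρ_m = 769 m.

769 m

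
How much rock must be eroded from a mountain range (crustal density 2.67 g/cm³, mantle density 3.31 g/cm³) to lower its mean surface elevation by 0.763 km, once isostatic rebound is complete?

Net drop Δ = e − u = e − e ρ_c/ρ_m = e (ρ_m − ρ_c)/ρ_m.
e = Δ ρ_m/(ρ_m − ρ_c) = 0.763 km × 3.31/0.64 = 3.95 km.

3.95 km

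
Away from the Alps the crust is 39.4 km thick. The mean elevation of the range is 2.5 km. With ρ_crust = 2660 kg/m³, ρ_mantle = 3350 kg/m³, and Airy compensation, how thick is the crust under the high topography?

Root depth r = h ρ_c / (ρ_m − ρ_c) = 2.5 km × 2660 / 690 = 9.638 km.
Total thickness = T + h + r = 39.4 km + 2.5 km + 9.638 km = 51.5 km.

51.5 km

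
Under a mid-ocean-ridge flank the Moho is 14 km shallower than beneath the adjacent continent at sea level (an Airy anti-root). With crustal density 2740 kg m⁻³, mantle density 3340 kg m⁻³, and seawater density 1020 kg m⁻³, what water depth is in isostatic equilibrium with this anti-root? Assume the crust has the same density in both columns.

4.88 km

Replacing a thickness d of crust by seawater at the top must be balanced by replacing crust with mantle at the base: d (ρ_c − ρ_w) = a (ρ_m − ρ_c).
d = a (ρ_m − ρ_c)/(ρ_c − ρ_w) = 14 km × 600/1720 = 4.88 km.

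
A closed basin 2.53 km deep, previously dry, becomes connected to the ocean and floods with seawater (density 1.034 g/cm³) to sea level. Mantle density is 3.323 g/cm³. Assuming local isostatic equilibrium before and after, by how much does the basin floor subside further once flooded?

1.14 km

After flooding the water column is d + s deep. Its weight must equal the weight of mantle displaced by the extra subsidence s: (d + s) ρ_w = s ρ_m.
s = d ρ_w / (ρ_m − ρ_w) = 2.53 km × 1.034/(3.323 − 1.034) = 1.14 km.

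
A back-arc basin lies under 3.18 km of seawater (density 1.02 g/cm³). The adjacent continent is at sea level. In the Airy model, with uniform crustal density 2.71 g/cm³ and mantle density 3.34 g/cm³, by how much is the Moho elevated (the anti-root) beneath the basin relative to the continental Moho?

8.53 km

In Airy isostatic equilibrium: replacing crust with seawater at the top is compensated by replacing crust with mantle at the base: d (ρ_c − ρ_w) = a (ρ_m − ρ_c).
a = d (ρ_c − ρ_w)/(ρ_m − ρ_c) = 3.18 km × 1.69/0.63 = 8.53 km.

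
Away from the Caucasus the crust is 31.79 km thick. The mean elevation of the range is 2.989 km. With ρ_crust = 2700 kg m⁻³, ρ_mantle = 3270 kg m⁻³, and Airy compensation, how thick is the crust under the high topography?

Root depth r = h ρ_c / (ρ_m − ρ_c) = 2.989 km × 2700 / 570 = 14.16 km.
Total thickness = T + h + r = 31.79 km + 2.989 km + 14.16 km = 48.9 km.

48.9 km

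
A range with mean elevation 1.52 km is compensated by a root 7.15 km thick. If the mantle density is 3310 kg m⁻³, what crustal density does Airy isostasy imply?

2730 kg m⁻³

ρ_c h = (ρ_m − ρ_c) r → ρ_c (h + r) = ρ_m r → ρ_c = ρ_m r / (h + r).
ρ_c = 3310 × 7.15 km / (1.52 km + 7.15 km) = 2730 kg m⁻³.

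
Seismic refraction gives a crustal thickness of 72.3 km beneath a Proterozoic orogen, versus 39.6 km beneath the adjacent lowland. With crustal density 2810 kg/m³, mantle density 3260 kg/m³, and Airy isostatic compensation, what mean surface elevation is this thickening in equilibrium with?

Excess crust Δ = 72.3 km − 39.6 km = 32.7 km, split between elevation h and root r with h + r = Δ.
Airy balance ρ_c h = (ρ_m − ρ_c) r gives r = h ρ_c/(ρ_m − ρ_c), so h (1 + ρ_c/(ρ_m − ρ_c)) = Δ, i.e. h = Δ (ρ_m − ρ_c)/ρ_m.
h = 32.7 km × 450/3260 = 4.51 km.

4.51 km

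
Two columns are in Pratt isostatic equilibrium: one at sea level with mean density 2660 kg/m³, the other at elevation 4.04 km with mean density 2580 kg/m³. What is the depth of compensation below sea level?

130 km

ρ_ref D = ρ (D + h) → D (ρ_ref − ρ) = ρ h.
D = ρ h/(ρ_ref − ρ) = 2580 × 4.04 km/(2660 − 2580) = 130 km.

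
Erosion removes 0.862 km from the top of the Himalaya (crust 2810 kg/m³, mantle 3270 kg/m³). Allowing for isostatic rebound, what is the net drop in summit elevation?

0.121 km

Rebound u = e ρ_c/ρ_m = 0.862 km × 2810/3270 = 0.7407 km.
Net surface drop = e − u = 0.862 km − 0.7407 km = e (ρ_m − ρ_c)/ρ_m = 0.121 km.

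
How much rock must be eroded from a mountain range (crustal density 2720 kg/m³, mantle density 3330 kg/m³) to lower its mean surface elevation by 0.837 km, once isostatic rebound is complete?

4.57 km

Net drop Δ = e − u = e − e ρ_c/ρ_m = e (ρ_m − ρ_c)/ρ_m.
e = Δ ρ_m/(ρ_m − ρ_c) = 0.837 km × 3330/610 = 4.57 km.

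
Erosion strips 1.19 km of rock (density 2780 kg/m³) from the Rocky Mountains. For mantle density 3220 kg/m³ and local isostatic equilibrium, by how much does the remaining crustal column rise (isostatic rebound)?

1.03 km

Unloading: uplift u = e ρ_c/ρ_m = 1.19 km × 2780/3220 = 1.03 km.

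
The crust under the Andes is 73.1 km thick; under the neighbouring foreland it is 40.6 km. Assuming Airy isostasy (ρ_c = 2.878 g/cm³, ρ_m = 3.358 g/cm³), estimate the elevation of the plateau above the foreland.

4.65 km

Excess crust Δ = 73.1 km − 40.6 km = 32.5 km, split between elevation h and root r with h + r = Δ.
Airy balance ρ_c h = (ρ_m − ρ_c) r gives r = h ρ_c/(ρ_m − ρ_c), so h (1 + ρ_c/(ρ_m − ρ_c)) = Δ, i.e. h = Δ (ρ_m − ρ_c)/ρ_m.
h = 32.5 km × 0.48/3.358 = 4.65 km.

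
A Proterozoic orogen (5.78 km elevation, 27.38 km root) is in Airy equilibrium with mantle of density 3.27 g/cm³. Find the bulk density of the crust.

ρ_c h = (ρ_m − ρ_c) r → ρ_c (h + r) = ρ_m r → ρ_c = ρ_m r / (h + r).
ρ_c = 3.27 × 27.38 km / (5.78 km + 27.38 km) = 2.7 g/cm³.

2.7 g/cm³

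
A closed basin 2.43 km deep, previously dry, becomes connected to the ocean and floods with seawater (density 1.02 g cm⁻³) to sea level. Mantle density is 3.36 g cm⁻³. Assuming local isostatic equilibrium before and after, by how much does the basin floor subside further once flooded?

After flooding the water column is d + s deep. Its weight must equal the weight of mantle displaced by the extra subsidence s: (d + s) ρ_w = s ρ_m.
s = d ρ_w / (ρ_m − ρ_w) = 2.43 km × 1.02/(3.36 − 1.02) = 1.06 km.

1.06 km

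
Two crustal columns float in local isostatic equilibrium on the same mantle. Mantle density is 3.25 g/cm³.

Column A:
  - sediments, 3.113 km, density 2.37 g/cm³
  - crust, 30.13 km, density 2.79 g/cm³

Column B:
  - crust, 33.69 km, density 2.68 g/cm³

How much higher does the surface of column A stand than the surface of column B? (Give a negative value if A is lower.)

For any compensation level in the mantle, the mantle terms cancel and isostasy reduces to e = (Σt_A − Σt_B) − (Σ(ρt)_A − Σ(ρt)_B) / ρ_m.
Σt_A = 33.243 km; Σt_B = 33.69 km; Σ(ρt)_A = 91.44051; Σ(ρt)_B = 90.2892 (in km·g/cm³).
e = (33.243 − 33.69) − (91.44051 − 90.2892) / 3.25 = −0.801 km.

−0.801 km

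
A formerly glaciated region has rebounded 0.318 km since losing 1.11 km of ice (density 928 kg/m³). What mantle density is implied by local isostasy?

3240 kg/m³

ρ_m = ρ_ice t / u = 928 × 1.11 km/0.318 km = 3240 kg/m³.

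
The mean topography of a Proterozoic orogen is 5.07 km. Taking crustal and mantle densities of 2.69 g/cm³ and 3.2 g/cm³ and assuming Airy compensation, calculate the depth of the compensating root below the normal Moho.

26.7 km

Equating mass per unit area of the two columns: the weight of the topography is balanced by the buoyancy of the root, ρ_c h = (ρ_m − ρ_c) r.
r = h · ρ_c / (ρ_m − ρ_c) = 5.07 km × 2.69 / (3.2 − 2.69) = 26.7 km.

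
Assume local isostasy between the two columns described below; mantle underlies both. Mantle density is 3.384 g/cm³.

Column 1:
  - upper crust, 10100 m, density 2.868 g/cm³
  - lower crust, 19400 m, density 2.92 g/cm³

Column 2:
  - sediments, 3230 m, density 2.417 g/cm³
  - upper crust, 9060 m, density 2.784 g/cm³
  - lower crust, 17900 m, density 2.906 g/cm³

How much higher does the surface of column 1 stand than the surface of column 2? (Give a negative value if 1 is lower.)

−858 m

For any compensation level in the mantle, the mantle terms cancel and isostasy reduces to e = (Σt_1 − Σt_2) − (Σ(ρt)_1 − Σ(ρt)_2) / ρ_m.
Σt_1 = 29500 m; Σt_2 = 30190 m; Σ(ρt)_1 = 85614.8; Σ(ρt)_2 = 85047.35 (in m·g/cm³).
e = (29500 − 30190) − (85614.8 − 85047.35) / 3.384 = −858 m.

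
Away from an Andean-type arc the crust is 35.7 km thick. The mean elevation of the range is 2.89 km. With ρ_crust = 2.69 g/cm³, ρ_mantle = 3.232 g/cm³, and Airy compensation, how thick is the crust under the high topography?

Root depth r = h ρ_c / (ρ_m − ρ_c) = 2.89 km × 2.69 / 0.542 = 14.34 km.
Total thickness = T + h + r = 35.7 km + 2.89 km + 14.34 km = 52.9 km.

52.9 km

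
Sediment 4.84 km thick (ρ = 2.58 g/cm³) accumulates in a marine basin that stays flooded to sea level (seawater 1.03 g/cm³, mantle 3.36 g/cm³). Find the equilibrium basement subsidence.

Submarine loading: the sediment displaces seawater, and the subsidence is in turn flooded, so s (ρ_m − ρ_w) = t (ρ_sed − ρ_w).
s = 4.84 km × (2.58 − 1.03) / (3.36 − 1.03) = 3.22 km.

3.22 km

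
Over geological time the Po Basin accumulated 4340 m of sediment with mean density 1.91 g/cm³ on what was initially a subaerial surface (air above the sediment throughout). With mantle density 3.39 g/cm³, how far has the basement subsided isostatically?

Subaerial load: s = t ρ_sed / ρ_m = 4340 m × 1.91/3.39 = 2450 m.

2450 m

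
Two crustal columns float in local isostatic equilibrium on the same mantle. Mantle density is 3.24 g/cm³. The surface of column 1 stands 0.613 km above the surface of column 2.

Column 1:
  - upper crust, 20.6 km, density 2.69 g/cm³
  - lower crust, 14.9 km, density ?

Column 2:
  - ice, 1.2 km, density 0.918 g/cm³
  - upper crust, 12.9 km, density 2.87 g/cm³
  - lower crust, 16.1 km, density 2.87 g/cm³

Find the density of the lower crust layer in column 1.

2.96 g/cm³

Take the compensation level at the base of the deeper column (depth z_c below the surface of column 1) and equate Σ ρ_i t_i down to z_c; mantle fills any gap and the z_c terms cancel.
Column 1: 20.6×2.69 + 14.9×ρ + (z_c − 35.5)×3.24
Column 2: 0.613×0 + 1.2×0.918 + 12.9×2.87 + 16.1×2.87 + (z_c − 0.613 − 30.2)×3.24
The z_c×3.24 term appears on both sides and cancels. Collect the known terms of each column as K = Σ(ρt)_known − 3.24 × (depth of known layers): K_1 = 55.414 − 3.24×35.5 = −59.606; K_2 = 84.3316 − 3.24×(0.613 + 30.2) = −15.50252.
Balance: K_1 + 14.9×ρ = K_2, so ρ = (K_2 − K_1)/14.9 = 44.1035/14.9 = 2.96 g/cm³.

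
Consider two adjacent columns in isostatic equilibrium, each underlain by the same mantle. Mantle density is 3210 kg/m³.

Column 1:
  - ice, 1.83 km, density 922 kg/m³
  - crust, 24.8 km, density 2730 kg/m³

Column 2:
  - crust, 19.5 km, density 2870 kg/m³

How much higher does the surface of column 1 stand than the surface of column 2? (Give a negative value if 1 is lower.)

For any compensation level in the mantle, the mantle terms cancel and isostasy reduces to e = (Σt_1 − Σt_2) − (Σ(ρt)_1 − Σ(ρt)_2) / ρ_m.
Σt_1 = 26.63 km; Σt_2 = 19.5 km; Σ(ρt)_1 = 69391.26; Σ(ρt)_2 = 55965 (in km·kg/m³).
e = (26.63 − 19.5) − (69391.26 − 55965) / 3210 = 2.95 km.

2.95 km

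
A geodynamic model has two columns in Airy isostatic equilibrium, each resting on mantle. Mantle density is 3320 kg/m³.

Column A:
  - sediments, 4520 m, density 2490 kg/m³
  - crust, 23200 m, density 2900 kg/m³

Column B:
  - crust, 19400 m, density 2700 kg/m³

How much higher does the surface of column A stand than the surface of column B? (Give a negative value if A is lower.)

442 m

For any compensation level in the mantle, the mantle terms cancel and isostasy reduces to e = (Σt_A − Σt_B) − (Σ(ρt)_A − Σ(ρt)_B) / ρ_m.
Σt_A = 27720 m; Σt_B = 19400 m; Σ(ρt)_A = 78534800; Σ(ρt)_B = 52380000 (in m·kg/m³).
e = (27720 − 19400) − (78534800 − 52380000) / 3320 = 442 m.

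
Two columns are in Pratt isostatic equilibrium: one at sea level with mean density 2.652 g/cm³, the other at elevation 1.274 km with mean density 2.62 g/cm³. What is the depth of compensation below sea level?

104 km

ρ_ref D = ρ (D + h) → D (ρ_ref − ρ) = ρ h.
D = ρ h/(ρ_ref − ρ) = 2.62 × 1.274 km/(2.652 − 2.62) = 104 km.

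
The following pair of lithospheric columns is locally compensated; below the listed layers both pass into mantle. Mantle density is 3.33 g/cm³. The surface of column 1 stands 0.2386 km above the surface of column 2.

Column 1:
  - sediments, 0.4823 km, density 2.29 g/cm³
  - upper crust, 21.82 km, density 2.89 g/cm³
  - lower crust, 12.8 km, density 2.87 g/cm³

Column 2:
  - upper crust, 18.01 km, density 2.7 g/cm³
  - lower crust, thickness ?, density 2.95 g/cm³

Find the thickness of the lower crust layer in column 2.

Take the compensation level at the base of the deeper column (depth z_c below the surface of column 1) and equate Σ ρ_i t_i down to z_c; mantle fills any gap and the z_c terms cancel.
Column 1: 0.4823×2.29 + 21.82×2.89 + 12.8×2.87 + (z_c − 35.1023)×3.33
Column 2: 0.2386×0 + 18.01×2.7 + x×2.95 + (z_c − 0.2386 − 18.01 − x)×3.33
The z_c×3.33 term appears on both sides and cancels. Collect the known terms of each column as K = Σ(ρt)_known − 3.33 × (depth of known layers): K_1 = 100.900267 − 3.33×35.1023 = −15.990392; K_2 = 48.627 − 3.33×(0.2386 + 18.01) = −12.140838.
Balance: K_1 = K_2 − x×(3.33 − 2.95), so x = (K_2 − K_1)/(3.33 − 2.95) = 3.84955/0.38 = 10.1 km.

10.1 km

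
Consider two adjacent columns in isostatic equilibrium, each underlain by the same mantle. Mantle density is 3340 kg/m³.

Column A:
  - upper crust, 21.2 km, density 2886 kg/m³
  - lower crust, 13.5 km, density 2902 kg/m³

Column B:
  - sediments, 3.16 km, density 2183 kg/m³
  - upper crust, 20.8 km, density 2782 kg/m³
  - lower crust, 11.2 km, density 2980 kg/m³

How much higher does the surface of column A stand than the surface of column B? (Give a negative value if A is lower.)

−1.12 km

For any compensation level in the mantle, the mantle terms cancel and isostasy reduces to e = (Σt_A − Σt_B) − (Σ(ρt)_A − Σ(ρt)_B) / ρ_m.
Σt_A = 34.7 km; Σt_B = 35.16 km; Σ(ρt)_A = 100360.2; Σ(ρt)_B = 98139.88 (in km·kg/m³).
e = (34.7 − 35.16) − (100360.2 − 98139.88) / 3340 = −1.12 km.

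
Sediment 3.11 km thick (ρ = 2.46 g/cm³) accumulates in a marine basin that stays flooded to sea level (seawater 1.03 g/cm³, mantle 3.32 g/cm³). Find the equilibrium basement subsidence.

Submarine loading: the sediment displaces seawater, and the subsidence is in turn flooded, so s (ρ_m − ρ_w) = t (ρ_sed − ρ_w).
s = 3.11 km × (2.46 − 1.03) / (3.32 − 1.03) = 1.94 km.

1.94 km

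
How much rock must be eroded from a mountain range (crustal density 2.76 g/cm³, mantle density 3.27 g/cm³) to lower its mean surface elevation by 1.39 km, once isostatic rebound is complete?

Net drop Δ = e − u = e − e ρ_c/ρ_m = e (ρ_m − ρ_c)/ρ_m.
e = Δ ρ_m/(ρ_m − ρ_c) = 1.39 km × 3.27/0.51 = 8.91 km.

8.91 km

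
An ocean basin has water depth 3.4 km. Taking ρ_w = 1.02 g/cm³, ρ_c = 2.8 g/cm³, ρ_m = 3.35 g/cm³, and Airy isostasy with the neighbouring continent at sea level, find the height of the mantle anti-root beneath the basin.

11 km

Balancing pressure at the compensation depth: replacing crust with seawater at the top is compensated by replacing crust with mantle at the base: d (ρ_c − ρ_w) = a (ρ_m − ρ_c).
a = d (ρ_c − ρ_w)/(ρ_m − ρ_c) = 3.4 km × 1.78/0.55 = 11 km.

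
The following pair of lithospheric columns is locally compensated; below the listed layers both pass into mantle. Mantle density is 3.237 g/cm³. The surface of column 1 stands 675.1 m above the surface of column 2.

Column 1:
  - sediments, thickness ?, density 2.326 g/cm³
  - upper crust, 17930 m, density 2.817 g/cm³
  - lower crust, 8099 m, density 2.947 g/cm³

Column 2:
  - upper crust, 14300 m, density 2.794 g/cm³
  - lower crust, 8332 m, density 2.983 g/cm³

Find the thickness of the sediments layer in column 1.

Take the compensation level at the base of the deeper column (depth z_c below the surface of column 1) and equate Σ ρ_i t_i down to z_c; mantle fills any gap and the z_c terms cancel.
Column 1: x×2.326 + 17930×2.817 + 8099×2.947 + (z_c − 26029 − x)×3.237
Column 2: 675.1×0 + 14300×2.794 + 8332×2.983 + (z_c − 675.1 − 22632)×3.237
The z_c×3.237 term appears on both sides and cancels. Collect the known terms of each column as K = Σ(ρt)_known − 3.237 × (depth of known layers): K_1 = 74376.563 − 3.237×26029 = −9879.31; K_2 = 64808.556 − 3.237×(675.1 + 22632) = −10636.5267.
Balance: K_1 − x×(3.237 − 2.326) = K_2, so x = (K_1 − K_2)/(3.237 − 2.326) = 757.217/0.911 = 831 m.

831 m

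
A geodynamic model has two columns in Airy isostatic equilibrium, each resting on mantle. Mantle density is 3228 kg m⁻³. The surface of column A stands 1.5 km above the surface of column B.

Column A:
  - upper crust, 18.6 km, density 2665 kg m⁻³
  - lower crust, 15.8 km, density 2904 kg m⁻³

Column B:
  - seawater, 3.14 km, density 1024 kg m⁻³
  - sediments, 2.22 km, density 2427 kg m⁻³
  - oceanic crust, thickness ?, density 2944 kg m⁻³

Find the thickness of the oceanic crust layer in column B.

Take the compensation level at the base of the deeper column (depth z_c below the surface of column A) and equate Σ ρ_i t_i down to z_c; mantle fills any gap and the z_c terms cancel.
Column A: 18.6×2665 + 15.8×2904 + (z_c − 34.4)×3228
Column B: 1.5×0 + 3.14×1024 + 2.22×2427 + x×2944 + (z_c − 1.5 − 5.36 − x)×3228
The z_c×3228 term appears on both sides and cancels. Collect the known terms of each column as K = Σ(ρt)_known − 3228 × (depth of known layers): K_A = 95452.2 − 3228×34.4 = −15591; K_B = 8603.3 − 3228×(1.5 + 5.36) = −13540.78.
Balance: K_A = K_B − x×(3228 − 2944), so x = (K_B − K_A)/(3228 − 2944) = 2050.22/284 = 7.22 km.

7.22 km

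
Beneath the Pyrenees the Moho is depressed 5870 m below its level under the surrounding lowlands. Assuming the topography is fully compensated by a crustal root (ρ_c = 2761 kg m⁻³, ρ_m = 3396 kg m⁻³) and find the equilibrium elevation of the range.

1350 m

Balancing pressure at the compensation depth: ρ_c h = (ρ_m − ρ_c) r.
h = r (ρ_m − ρ_c) / ρ_c = 5870 m × (3396 − 2761) / 2761 = 1350 m.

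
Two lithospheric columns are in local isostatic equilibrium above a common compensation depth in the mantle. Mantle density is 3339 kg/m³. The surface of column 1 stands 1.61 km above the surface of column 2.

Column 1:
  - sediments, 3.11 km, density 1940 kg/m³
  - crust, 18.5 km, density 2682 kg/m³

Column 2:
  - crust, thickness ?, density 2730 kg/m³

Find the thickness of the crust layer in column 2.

Take the compensation level at the base of the deeper column (depth z_c below the surface of column 1) and equate Σ ρ_i t_i down to z_c; mantle fills any gap and the z_c terms cancel.
Column 1: 3.11×1940 + 18.5×2682 + (z_c − 21.61)×3339
Column 2: 1.61×0 + x×2730 + (z_c − 1.61 − 0 − x)×3339
The z_c×3339 term appears on both sides and cancels. Collect the known terms of each column as K = Σ(ρt)_known − 3339 × (depth of known layers): K_1 = 55650.4 − 3339×21.61 = −16505.39; K_2 = 0 − 3339×(1.61 + 0) = −5375.79.
Balance: K_1 = K_2 − x×(3339 − 2730), so x = (K_2 − K_1)/(3339 − 2730) = 11129.6/609 = 18.3 km.

18.3 km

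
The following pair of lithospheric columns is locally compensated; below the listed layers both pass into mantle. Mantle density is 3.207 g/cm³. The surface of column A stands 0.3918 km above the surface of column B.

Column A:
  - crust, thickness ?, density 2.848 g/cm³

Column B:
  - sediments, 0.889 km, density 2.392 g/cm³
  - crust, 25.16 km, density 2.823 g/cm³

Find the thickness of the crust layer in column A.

32.4 km

Take the compensation level at the base of the deeper column (depth z_c below the surface of column A) and equate Σ ρ_i t_i down to z_c; mantle fills any gap and the z_c terms cancel.
Column A: x×2.848 + (z_c − 0 − x)×3.207
Column B: 0.3918×0 + 0.889×2.392 + 25.16×2.823 + (z_c − 0.3918 − 26.049)×3.207
The z_c×3.207 term appears on both sides and cancels. Collect the known terms of each column as K = Σ(ρt)_known − 3.207 × (depth of known layers): K_A = 0 − 3.207×0 = 0; K_B = 73.153168 − 3.207×(0.3918 + 26.049) = −11.6424776.
Balance: K_A − x×(3.207 − 2.848) = K_B, so x = (K_A − K_B)/(3.207 − 2.848) = 11.6425/0.359 = 32.4 km.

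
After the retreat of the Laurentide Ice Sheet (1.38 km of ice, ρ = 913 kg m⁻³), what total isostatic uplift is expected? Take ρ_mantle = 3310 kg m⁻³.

0.381 km

Removing the load lets mantle flow back in; uplift u satisfies ρ_ice t = ρ_m u.
u = t ρ_ice/ρ_m = 1.38 km × 913/3310 = 0.381 km.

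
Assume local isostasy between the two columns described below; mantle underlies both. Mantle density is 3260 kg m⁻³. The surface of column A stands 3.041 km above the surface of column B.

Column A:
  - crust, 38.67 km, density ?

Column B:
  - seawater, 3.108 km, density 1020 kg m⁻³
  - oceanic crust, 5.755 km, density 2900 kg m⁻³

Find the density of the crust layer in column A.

Take the compensation level at the base of the deeper column (depth z_c below the surface of column A) and equate Σ ρ_i t_i down to z_c; mantle fills any gap and the z_c terms cancel.
Column A: 38.67×ρ + (z_c − 38.67)×3260
Column B: 3.041×0 + 3.108×1020 + 5.755×2900 + (z_c − 3.041 − 8.863)×3260
The z_c×3260 term appears on both sides and cancels. Collect the known terms of each column as K = Σ(ρt)_known − 3260 × (depth of known layers): K_A = 0 − 3260×38.67 = −126064.2; K_B = 19859.66 − 3260×(3.041 + 8.863) = −18947.38.
Balance: K_A + 38.67×ρ = K_B, so ρ = (K_B − K_A)/38.67 = 107117/38.67 = 2770 kg m⁻³.

2770 kg m⁻³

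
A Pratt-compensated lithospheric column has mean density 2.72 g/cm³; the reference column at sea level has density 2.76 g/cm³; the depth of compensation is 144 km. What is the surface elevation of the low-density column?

2.12 km

ρ_ref D = ρ (D + h) → h = D (ρ_ref − ρ)/ρ.
h = 144 km × (2.76 − 2.72)/2.72 = 2.12 km.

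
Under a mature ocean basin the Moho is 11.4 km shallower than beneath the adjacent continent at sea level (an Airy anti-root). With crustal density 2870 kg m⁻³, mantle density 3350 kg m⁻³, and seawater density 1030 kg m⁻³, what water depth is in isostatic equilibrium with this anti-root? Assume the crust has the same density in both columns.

Replacing a thickness d of crust by seawater at the top must be balanced by replacing crust with mantle at the base: d (ρ_c − ρ_w) = a (ρ_m − ρ_c).
d = a (ρ_m − ρ_c)/(ρ_c − ρ_w) = 11.4 km × 480/1840 = 2.97 km.

2.97 km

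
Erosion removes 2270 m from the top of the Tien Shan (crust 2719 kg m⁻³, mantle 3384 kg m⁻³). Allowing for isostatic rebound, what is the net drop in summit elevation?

Rebound u = e ρ_c/ρ_m = 2270 m × 2719/3384 = 1824 m.
Net surface drop = e − u = 2270 m − 1824 m = e (ρ_m − ρ_c)/ρ_m = 446 m.

446 m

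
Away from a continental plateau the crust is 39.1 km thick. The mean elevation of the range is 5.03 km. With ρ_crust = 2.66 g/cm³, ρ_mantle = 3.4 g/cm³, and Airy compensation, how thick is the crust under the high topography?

Root depth r = h ρ_c / (ρ_m − ρ_c) = 5.03 km × 2.66 / 0.74 = 18.08 km.
Total thickness = T + h + r = 39.1 km + 5.03 km + 18.08 km = 62.2 km.

62.2 km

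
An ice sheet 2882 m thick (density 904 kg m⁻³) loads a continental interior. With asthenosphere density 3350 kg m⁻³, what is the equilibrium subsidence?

778 m

In Airy isostatic equilibrium: the ice load ρ_ice t is balanced by mantle displaced below, ρ_m s.
s = t ρ_ice / ρ_m = 2882 m × 904/3350 = 778 m.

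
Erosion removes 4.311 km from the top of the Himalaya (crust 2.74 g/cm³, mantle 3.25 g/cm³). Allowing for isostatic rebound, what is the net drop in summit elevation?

0.676 km

Rebound u = e ρ_c/ρ_m = 4.311 km × 2.74/3.25 = 3.635 km.
Net surface drop = e − u = 4.311 km − 3.635 km = e (ρ_m − ρ_c)/ρ_m = 0.676 km.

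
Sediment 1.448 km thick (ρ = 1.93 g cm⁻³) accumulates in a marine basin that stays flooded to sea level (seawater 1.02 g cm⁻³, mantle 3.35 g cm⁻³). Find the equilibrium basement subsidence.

Submarine loading: the sediment displaces seawater, and the subsidence is in turn flooded, so s (ρ_m − ρ_w) = t (ρ_sed − ρ_w).
s = 1.448 km × (1.93 − 1.02) / (3.35 − 1.02) = 0.566 km.

0.566 km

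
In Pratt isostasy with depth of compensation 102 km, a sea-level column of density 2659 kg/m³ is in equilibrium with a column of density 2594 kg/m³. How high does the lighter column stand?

ρ_ref D = ρ (D + h) → h = D (ρ_ref − ρ)/ρ.
h = 102 km × (2659 − 2594)/2594 = 2.56 km.

2.56 km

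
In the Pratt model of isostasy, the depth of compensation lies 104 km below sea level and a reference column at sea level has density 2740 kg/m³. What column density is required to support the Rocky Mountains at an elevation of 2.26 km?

Pratt balance: ρ_ref D = ρ (D + h).
ρ = ρ_ref D/(D + h) = 2740 × 104 km/(104 km + 2.26 km) = 2680 kg/m³.

2680 kg/m³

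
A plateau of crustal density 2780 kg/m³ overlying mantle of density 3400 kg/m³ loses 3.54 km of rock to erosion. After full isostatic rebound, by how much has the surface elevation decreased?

Rebound u = e ρ_c/ρ_m = 3.54 km × 2780/3400 = 2.894 km.
Net surface drop = e − u = 3.54 km − 2.894 km = e (ρ_m − ρ_c)/ρ_m = 0.646 km.

0.646 km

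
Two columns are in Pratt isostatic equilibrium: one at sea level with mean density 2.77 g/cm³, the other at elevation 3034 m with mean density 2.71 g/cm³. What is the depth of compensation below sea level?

ρ_ref D = ρ (D + h) → D (ρ_ref − ρ) = ρ h.
D = ρ h/(ρ_ref − ρ) = 2.71 × 3034 m/(2.77 − 2.71) = 137000 m.

137000 m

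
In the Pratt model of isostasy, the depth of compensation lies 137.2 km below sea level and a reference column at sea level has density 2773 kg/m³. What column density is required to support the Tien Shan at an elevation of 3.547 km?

Pratt balance: ρ_ref D = ρ (D + h).
ρ = ρ_ref D/(D + h) = 2773 × 137.2 km/(137.2 km + 3.547 km) = 2700 kg/m³.

2700 kg/m³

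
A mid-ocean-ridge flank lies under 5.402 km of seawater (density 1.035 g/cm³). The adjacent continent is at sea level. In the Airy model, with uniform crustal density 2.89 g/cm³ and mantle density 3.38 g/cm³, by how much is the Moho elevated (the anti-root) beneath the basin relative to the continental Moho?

20.5 km

In Airy isostatic equilibrium: replacing crust with seawater at the top is compensated by replacing crust with mantle at the base: d (ρ_c − ρ_w) = a (ρ_m − ρ_c).
a = d (ρ_c − ρ_w)/(ρ_m − ρ_c) = 5.402 km × 1.855/0.49 = 20.5 km.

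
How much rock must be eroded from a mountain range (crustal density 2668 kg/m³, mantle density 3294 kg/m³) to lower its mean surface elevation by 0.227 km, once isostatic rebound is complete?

1.19 km

Net drop Δ = e − u = e − e ρ_c/ρ_m = e (ρ_m − ρ_c)/ρ_m.
e = Δ ρ_m/(ρ_m − ρ_c) = 0.227 km × 3294/626 = 1.19 km.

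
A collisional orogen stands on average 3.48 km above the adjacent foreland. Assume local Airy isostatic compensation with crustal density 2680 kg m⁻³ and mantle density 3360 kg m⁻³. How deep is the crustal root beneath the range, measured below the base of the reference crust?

For local isostatic compensation: the weight of the topography is balanced by the buoyancy of the root, ρ_c h = (ρ_m − ρ_c) r.
r = h · ρ_c / (ρ_m − ρ_c) = 3.48 km × 2680 / (3360 − 2680) = 13.7 km.

13.7 km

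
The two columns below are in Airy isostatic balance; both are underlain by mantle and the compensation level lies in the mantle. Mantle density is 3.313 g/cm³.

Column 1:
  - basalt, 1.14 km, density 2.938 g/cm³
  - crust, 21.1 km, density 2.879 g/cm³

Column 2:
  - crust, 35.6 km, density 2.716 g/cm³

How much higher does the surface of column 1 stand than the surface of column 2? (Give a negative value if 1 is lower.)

−3.52 km

For any compensation level in the mantle, the mantle terms cancel and isostasy reduces to e = (Σt_1 − Σt_2) − (Σ(ρt)_1 − Σ(ρt)_2) / ρ_m.
Σt_1 = 22.24 km; Σt_2 = 35.6 km; Σ(ρt)_1 = 64.09622; Σ(ρt)_2 = 96.6896 (in km·g/cm³).
e = (22.24 − 35.6) − (64.09622 − 96.6896) / 3.313 = −3.52 km.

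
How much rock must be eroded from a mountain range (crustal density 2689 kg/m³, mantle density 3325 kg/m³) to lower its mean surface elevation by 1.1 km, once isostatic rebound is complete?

5.75 km

Net drop Δ = e − u = e − e ρ_c/ρ_m = e (ρ_m − ρ_c)/ρ_m.
e = Δ ρ_m/(ρ_m − ρ_c) = 1.1 km × 3325/636 = 5.75 km.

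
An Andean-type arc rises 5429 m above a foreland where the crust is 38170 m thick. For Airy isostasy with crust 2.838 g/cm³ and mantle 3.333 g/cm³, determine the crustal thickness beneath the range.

74700 m

Root depth r = h ρ_c / (ρ_m − ρ_c) = 5429 m × 2.838 / 0.495 = 31130 m.
Total thickness = T + h + r = 38170 m + 5429 m + 31130 m = 74700 m.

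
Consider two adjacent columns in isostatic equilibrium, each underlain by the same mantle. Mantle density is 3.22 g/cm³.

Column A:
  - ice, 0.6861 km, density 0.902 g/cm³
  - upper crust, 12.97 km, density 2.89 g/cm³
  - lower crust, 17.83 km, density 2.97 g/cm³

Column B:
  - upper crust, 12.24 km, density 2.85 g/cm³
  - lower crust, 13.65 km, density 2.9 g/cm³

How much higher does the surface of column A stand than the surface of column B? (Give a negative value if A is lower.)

0.444 km

For any compensation level in the mantle, the mantle terms cancel and isostasy reduces to e = (Σt_A − Σt_B) − (Σ(ρt)_A − Σ(ρt)_B) / ρ_m.
Σt_A = 31.4861 km; Σt_B = 25.89 km; Σ(ρt)_A = 91.0572622; Σ(ρt)_B = 74.469 (in km·g/cm³).
e = (31.4861 − 25.89) − (91.0572622 − 74.469) / 3.22 = 0.444 km.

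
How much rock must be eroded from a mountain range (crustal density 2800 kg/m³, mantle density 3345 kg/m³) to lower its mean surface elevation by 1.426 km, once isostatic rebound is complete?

8.75 km

Net drop Δ = e − u = e − e ρ_c/ρ_m = e (ρ_m − ρ_c)/ρ_m.
e = Δ ρ_m/(ρ_m − ρ_c) = 1.426 km × 3345/545 = 8.75 km.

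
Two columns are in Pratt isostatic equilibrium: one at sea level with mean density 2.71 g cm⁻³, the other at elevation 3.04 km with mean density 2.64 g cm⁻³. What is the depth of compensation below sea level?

ρ_ref D = ρ (D + h) → D (ρ_ref − ρ) = ρ h.
D = ρ h/(ρ_ref − ρ) = 2.64 × 3.04 km/(2.71 − 2.64) = 115 km.

115 km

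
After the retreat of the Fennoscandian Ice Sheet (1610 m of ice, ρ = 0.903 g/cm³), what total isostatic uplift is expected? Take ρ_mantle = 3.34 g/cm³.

Removing the load lets mantle flow back in; uplift u satisfies ρ_ice t = ρ_m u.
u = t ρ_ice/ρ_m = 1610 m × 0.903/3.34 = 435 m.

435 m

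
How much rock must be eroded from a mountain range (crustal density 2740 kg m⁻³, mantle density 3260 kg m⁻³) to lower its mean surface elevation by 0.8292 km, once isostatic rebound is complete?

5.2 km

Net drop Δ = e − u = e − e ρ_c/ρ_m = e (ρ_m − ρ_c)/ρ_m.
e = Δ ρ_m/(ρ_m − ρ_c) = 0.8292 km × 3260/520 = 5.2 km.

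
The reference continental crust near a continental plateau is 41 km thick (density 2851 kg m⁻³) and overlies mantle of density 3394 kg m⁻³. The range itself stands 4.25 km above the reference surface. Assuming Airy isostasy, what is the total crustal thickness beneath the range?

67.6 km

Root depth r = h ρ_c / (ρ_m − ρ_c) = 4.25 km × 2851 / 543 = 22.31 km.
Total thickness = T + h + r = 41 km + 4.25 km + 22.31 km = 67.6 km.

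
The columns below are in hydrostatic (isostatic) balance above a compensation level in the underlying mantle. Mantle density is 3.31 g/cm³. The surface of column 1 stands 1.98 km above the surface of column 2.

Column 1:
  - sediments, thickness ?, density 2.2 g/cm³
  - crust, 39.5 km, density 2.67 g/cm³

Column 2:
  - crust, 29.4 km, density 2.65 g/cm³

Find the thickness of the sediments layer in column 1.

0.611 km

Take the compensation level at the base of the deeper column (depth z_c below the surface of column 1) and equate Σ ρ_i t_i down to z_c; mantle fills any gap and the z_c terms cancel.
Column 1: x×2.2 + 39.5×2.67 + (z_c − 39.5 − x)×3.31
Column 2: 1.98×0 + 29.4×2.65 + (z_c − 1.98 − 29.4)×3.31
The z_c×3.31 term appears on both sides and cancels. Collect the known terms of each column as K = Σ(ρt)_known − 3.31 × (depth of known layers): K_1 = 105.465 − 3.31×39.5 = −25.28; K_2 = 77.91 − 3.31×(1.98 + 29.4) = −25.9578.
Balance: K_1 − x×(3.31 − 2.2) = K_2, so x = (K_1 − K_2)/(3.31 − 2.2) = 0.6778/1.11 = 0.611 km.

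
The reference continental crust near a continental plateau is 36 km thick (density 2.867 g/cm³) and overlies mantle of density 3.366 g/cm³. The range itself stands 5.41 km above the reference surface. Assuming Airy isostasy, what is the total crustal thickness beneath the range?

72.5 km

Root depth r = h ρ_c / (ρ_m − ρ_c) = 5.41 km × 2.867 / 0.499 = 31.08 km.
Total thickness = T + h + r = 36 km + 5.41 km + 31.08 km = 72.5 km.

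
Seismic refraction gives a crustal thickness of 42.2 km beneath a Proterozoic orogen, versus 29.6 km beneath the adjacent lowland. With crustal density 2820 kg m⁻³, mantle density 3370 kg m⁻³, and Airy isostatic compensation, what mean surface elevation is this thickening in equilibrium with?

2.06 km

Excess crust Δ = 42.2 km − 29.6 km = 12.6 km, split between elevation h and root r with h + r = Δ.
Airy balance ρ_c h = (ρ_m − ρ_c) r gives r = h ρ_c/(ρ_m − ρ_c), so h (1 + ρ_c/(ρ_m − ρ_c)) = Δ, i.e. h = Δ (ρ_m − ρ_c)/ρ_m.
h = 12.6 km × 550/3370 = 2.06 km.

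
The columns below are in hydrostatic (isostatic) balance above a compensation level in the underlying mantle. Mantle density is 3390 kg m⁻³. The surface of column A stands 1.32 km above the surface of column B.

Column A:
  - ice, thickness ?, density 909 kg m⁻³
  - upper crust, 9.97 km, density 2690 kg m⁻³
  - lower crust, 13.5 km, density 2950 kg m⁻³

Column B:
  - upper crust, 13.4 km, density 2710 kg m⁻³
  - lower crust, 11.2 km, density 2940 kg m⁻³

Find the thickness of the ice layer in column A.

2.3 km

Take the compensation level at the base of the deeper column (depth z_c below the surface of column A) and equate Σ ρ_i t_i down to z_c; mantle fills any gap and the z_c terms cancel.
Column A: x×909 + 9.97×2690 + 13.5×2950 + (z_c − 23.47 − x)×3390
Column B: 1.32×0 + 13.4×2710 + 11.2×2940 + (z_c − 1.32 − 24.6)×3390
The z_c×3390 term appears on both sides and cancels. Collect the known terms of each column as K = Σ(ρt)_known − 3390 × (depth of known layers): K_A = 66644.3 − 3390×23.47 = −12919; K_B = 69242 − 3390×(1.32 + 24.6) = −18626.8.
Balance: K_A − x×(3390 − 909) = K_B, so x = (K_A − K_B)/(3390 − 909) = 5707.8/2481 = 2.3 km.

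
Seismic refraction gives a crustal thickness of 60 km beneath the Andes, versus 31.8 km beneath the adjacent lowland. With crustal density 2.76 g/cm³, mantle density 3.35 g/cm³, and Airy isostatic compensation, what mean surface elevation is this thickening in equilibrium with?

4.97 km

Excess crust Δ = 60 km − 31.8 km = 28.2 km, split between elevation h and root r with h + r = Δ.
Airy balance ρ_c h = (ρ_m − ρ_c) r gives r = h ρ_c/(ρ_m − ρ_c), so h (1 + ρ_c/(ρ_m − ρ_c)) = Δ, i.e. h = Δ (ρ_m − ρ_c)/ρ_m.
h = 28.2 km × 0.59/3.35 = 4.97 km.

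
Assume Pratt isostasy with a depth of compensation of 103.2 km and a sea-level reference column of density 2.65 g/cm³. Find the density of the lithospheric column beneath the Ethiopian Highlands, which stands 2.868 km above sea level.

Pratt balance: ρ_ref D = ρ (D + h).
ρ = ρ_ref D/(D + h) = 2.65 × 103.2 km/(103.2 km + 2.868 km) = 2.58 g/cm³.

2.58 g/cm³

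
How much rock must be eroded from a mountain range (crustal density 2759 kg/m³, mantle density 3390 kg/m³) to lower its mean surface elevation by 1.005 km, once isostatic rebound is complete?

Net drop Δ = e − u = e − e ρ_c/ρ_m = e (ρ_m − ρ_c)/ρ_m.
e = Δ ρ_m/(ρ_m − ρ_c) = 1.005 km × 3390/631 = 5.4 km.

5.4 km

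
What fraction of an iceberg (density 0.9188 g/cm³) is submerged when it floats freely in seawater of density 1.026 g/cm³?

Submerged fraction = ρ_obj/ρ_fluid = 0.9188/1.026 = 89.6%.

89.6%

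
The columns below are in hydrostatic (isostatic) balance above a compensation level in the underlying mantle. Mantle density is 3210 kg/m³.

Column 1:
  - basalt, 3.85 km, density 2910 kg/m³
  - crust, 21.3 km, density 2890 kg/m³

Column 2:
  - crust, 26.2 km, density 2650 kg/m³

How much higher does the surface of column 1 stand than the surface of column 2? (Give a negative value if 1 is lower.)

For any compensation level in the mantle, the mantle terms cancel and isostasy reduces to e = (Σt_1 − Σt_2) − (Σ(ρt)_1 − Σ(ρt)_2) / ρ_m.
Σt_1 = 25.15 km; Σt_2 = 26.2 km; Σ(ρt)_1 = 72760.5; Σ(ρt)_2 = 69430 (in km·kg/m³).
e = (25.15 − 26.2) − (72760.5 − 69430) / 3210 = −2.09 km.

−2.09 km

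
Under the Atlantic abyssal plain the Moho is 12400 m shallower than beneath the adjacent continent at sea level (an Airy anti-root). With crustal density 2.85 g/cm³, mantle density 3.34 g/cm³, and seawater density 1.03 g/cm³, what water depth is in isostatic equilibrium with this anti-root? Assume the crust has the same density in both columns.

Replacing a thickness d of crust by seawater at the top must be balanced by replacing crust with mantle at the base: d (ρ_c − ρ_w) = a (ρ_m − ρ_c).
d = a (ρ_m − ρ_c)/(ρ_c − ρ_w) = 12400 m × 0.49/1.82 = 3340 m.

3340 m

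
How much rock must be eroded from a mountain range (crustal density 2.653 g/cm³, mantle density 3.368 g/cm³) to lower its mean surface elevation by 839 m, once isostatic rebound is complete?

Net drop Δ = e − u = e − e ρ_c/ρ_m = e (ρ_m − ρ_c)/ρ_m.
e = Δ ρ_m/(ρ_m − ρ_c) = 839 m × 3.368/0.715 = 3950 m.

3950 m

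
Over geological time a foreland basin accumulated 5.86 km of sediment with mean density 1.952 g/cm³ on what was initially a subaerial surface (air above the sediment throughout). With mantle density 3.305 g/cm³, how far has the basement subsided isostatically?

Subaerial load: s = t ρ_sed / ρ_m = 5.86 km × 1.952/3.305 = 3.46 km.

3.46 km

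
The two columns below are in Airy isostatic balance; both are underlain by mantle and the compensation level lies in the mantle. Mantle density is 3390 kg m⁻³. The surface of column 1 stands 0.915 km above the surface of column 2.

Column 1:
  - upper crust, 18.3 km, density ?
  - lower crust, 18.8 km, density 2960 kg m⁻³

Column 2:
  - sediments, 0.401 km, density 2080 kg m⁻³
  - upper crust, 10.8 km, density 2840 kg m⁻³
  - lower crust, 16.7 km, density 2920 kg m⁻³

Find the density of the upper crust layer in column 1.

Take the compensation level at the base of the deeper column (depth z_c below the surface of column 1) and equate Σ ρ_i t_i down to z_c; mantle fills any gap and the z_c terms cancel.
Column 1: 18.3×ρ + 18.8×2960 + (z_c − 37.1)×3390
Column 2: 0.915×0 + 0.401×2080 + 10.8×2840 + 16.7×2920 + (z_c − 0.915 − 27.901)×3390
The z_c×3390 term appears on both sides and cancels. Collect the known terms of each column as K = Σ(ρt)_known − 3390 × (depth of known layers): K_1 = 55648 − 3390×37.1 = −70121; K_2 = 80270.08 − 3390×(0.915 + 27.901) = −17416.16.
Balance: K_1 + 18.3×ρ = K_2, so ρ = (K_2 − K_1)/18.3 = 52704.8/18.3 = 2880 kg m⁻³.

2880 kg m⁻³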